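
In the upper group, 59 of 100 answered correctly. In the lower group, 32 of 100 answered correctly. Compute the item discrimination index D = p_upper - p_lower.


p_upper = 59/100 = 0.59
p_lower = 32/100 = 0.32
D = 0.59 - 0.32 = 0.27

0.27


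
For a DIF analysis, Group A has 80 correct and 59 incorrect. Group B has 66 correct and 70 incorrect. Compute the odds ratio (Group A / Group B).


Odds_A = 80/59 = 1.3559
Odds_B = 66/70 = 0.9429
OR = Odds_A / Odds_B = 1.3559 / 0.9429
Exactly, OR = (80 * 70) / (59 * 66) = 5600 / 3894
OR = 1.4381

1.4381


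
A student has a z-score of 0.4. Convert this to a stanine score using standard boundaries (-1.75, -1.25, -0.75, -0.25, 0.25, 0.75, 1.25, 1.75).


Stanine boundaries: [-1.75, -1.25, -0.75, -0.25, 0.25, 0.75, 1.25, 1.75]
z = 0.4
Check each boundary:
  z >= -1.75 -> could be stanine 2
  z >= -1.25 -> could be stanine 3
  z >= -0.75 -> could be stanine 4
  z >= -0.25 -> could be stanine 5
  z >= 0.25 -> could be stanine 6
  z < 0.75
  z < 1.25
  z < 1.75
Highest qualifying boundary gives stanine = 6

6


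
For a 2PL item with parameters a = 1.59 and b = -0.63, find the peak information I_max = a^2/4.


For 2PL, max info at theta = b = -0.63
I_max = a^2 / 4 = 1.59^2 / 4
= 2.5281 / 4
I_max = 0.632

0.632


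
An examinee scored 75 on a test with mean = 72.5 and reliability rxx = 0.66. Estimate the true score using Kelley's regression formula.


T_est = rxx * X + (1 - rxx) * mean
T_est = 0.66 * 75 + 0.34 * 72.5
T_est = 49.5 + 24.65
T_est = 74.15

74.15


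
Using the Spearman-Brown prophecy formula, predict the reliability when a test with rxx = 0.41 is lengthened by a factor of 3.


r_new = (n * rxx) / (1 + (n-1) * rxx)
r_new = (3 * 0.41) / (1 + 2 * 0.41)
r_new = 1.23 / 1.82
r_new = 0.6758

0.6758


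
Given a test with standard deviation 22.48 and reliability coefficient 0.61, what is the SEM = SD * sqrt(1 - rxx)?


SEM = SD * sqrt(1 - rxx)
SEM = 22.48 * sqrt(1 - 0.61)
SEM = 22.48 * sqrt(0.39) = 22.48 * 0.6245
SEM = 14.0388

14.0388


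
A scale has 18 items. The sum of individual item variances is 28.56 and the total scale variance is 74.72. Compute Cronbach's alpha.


alpha = (k/(k-1)) * (1 - sum(si^2)/s_total^2)
= (18/17) * (1 - 28.56/74.72)
alpha = 0.6541

0.6541


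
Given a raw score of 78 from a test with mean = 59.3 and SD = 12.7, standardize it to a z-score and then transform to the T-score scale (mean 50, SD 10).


z = (X - mean) / SD = (78 - 59.3) / 12.7
z = 18.7 / 12.7
z = 1.4724
T-score = T = 50 + 10z
Carry z at full precision (z = 18.7 / 12.7) into the conversion:
T-score = 50 + 10 * (18.7 / 12.7) = 50 + 187 / 12.7
T-score = 50 + 14.7244
T-score = 64.7244

64.7244


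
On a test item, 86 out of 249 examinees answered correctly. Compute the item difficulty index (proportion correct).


Item difficulty p = number correct / total examinees
p = 86 / 249
p = 0.3454

0.3454


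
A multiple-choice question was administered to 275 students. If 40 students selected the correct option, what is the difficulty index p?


Item difficulty p = number correct / total examinees
p = 40 / 275
p = 0.1455

0.1455


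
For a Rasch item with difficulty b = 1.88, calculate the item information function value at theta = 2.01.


P = 1/(1+exp(-(2.01-1.88))) = 0.5325
I = P*(1-P) = 0.5325 * 0.4675
I = 0.2489

0.2489


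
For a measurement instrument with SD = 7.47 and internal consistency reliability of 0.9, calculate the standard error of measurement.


SEM = SD * sqrt(1 - rxx)
SEM = 7.47 * sqrt(1 - 0.9)
SEM = 7.47 * sqrt(0.1) = 7.47 * 0.316228
SEM = 2.3622

2.3622


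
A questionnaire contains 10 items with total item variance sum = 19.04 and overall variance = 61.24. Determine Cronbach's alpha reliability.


alpha = (k/(k-1)) * (1 - sum(si^2)/s_total^2)
= (10/9) * (1 - 19.04/61.24)
alpha = 0.7657

0.7657


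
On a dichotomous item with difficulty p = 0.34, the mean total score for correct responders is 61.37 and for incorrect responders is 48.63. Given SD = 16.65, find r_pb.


q = 1 - p = 0.66
rpb = ((M1 - M0) / SD) * sqrt(p * q)
rpb = ((61.37 - 48.63) / 16.65) * sqrt(0.34 * 0.66)
rpb = 0.3625

0.3625


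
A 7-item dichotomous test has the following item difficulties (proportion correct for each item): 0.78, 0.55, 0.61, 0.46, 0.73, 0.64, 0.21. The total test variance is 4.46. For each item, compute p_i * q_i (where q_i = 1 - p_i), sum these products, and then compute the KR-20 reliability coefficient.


For each item, compute p_i * q_i:
  Item 1: 0.78 * 0.22 = 0.1716
  Item 2: 0.55 * 0.45 = 0.2475
  Item 3: 0.61 * 0.39 = 0.2379
  Item 4: 0.46 * 0.54 = 0.2484
  Item 5: 0.73 * 0.27 = 0.1971
  Item 6: 0.64 * 0.36 = 0.2304
  Item 7: 0.21 * 0.79 = 0.1659
Sum(p_i * q_i) = 0.1716 + 0.2475 + 0.2379 + 0.2484 + 0.1971 + 0.2304 + 0.1659 = 1.4988
KR-20 = (k/(k-1)) * (1 - Sum(p_i*q_i) / Var_total)
= (7/6) * (1 - 1.4988/4.46)
= 1.1667 * 0.6639
KR-20 = 0.7746

0.7746


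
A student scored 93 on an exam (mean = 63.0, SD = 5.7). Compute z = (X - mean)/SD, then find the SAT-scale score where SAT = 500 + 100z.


z = (X - mean) / SD = (93 - 63.0) / 5.7
z = 30.0 / 5.7
z = 5.2632
SAT-scale = SAT = 500 + 100z
Carry z at full precision (z = 30.0 / 5.7) into the conversion:
SAT-scale = 500 + 100 * (30.0 / 5.7) = 500 + 3000 / 5.7
SAT-scale = 500 + 526.3158
SAT-scale = 1026.3158

1026.3158


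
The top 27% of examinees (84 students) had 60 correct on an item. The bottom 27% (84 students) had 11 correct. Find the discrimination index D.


p_upper = 60/84 = 0.7143
p_lower = 11/84 = 0.131
D = 0.7143 - 0.131 = 0.5833

0.5833


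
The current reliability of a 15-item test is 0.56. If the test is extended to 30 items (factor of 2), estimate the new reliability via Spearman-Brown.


r_new = (n * rxx) / (1 + (n-1) * rxx)
r_new = (2 * 0.56) / (1 + 1 * 0.56)
r_new = 1.12 / 1.56
r_new = 0.7179

0.7179


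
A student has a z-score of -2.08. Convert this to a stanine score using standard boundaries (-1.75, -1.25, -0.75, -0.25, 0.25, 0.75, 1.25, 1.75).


Stanine boundaries: [-1.75, -1.25, -0.75, -0.25, 0.25, 0.75, 1.25, 1.75]
z = -2.08
Check each boundary:
  z < -1.75
  z < -1.25
  z < -0.75
  z < -0.25
  z < 0.25
  z < 0.75
  z < 1.25
  z < 1.75
Highest qualifying boundary gives stanine = 1

1


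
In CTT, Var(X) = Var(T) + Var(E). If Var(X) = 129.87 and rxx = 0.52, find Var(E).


var_true = rxx * var_obs = 0.52 * 129.87 = 67.5324
var_error = var_obs - var_true
var_error = 129.87 - 67.5324
var_error = 62.3376

62.3376


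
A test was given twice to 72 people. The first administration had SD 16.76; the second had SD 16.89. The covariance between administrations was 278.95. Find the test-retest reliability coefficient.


r = cov(X,Y) / (SD_X * SD_Y)
r = 278.95 / (16.76 * 16.89)
r = 278.95 / 283.0764
r = 0.9854

0.9854


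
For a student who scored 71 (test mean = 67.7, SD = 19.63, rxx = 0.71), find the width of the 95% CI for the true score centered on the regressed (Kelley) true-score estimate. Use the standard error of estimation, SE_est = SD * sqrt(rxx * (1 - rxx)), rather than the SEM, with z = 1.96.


True score estimate = 0.71*71 + 0.29*67.7 = 70.043
SE_est = SD * sqrt(rxx * (1 - rxx)) = 19.63 * sqrt(0.71 * 0.29) = 19.63 * sqrt(0.2059) = 8.907349
CI = T_est +/- z * SE_est, so width = 2 * z * SE_est = 2 * 1.96 * 8.907349
Width = 34.9168

34.9168


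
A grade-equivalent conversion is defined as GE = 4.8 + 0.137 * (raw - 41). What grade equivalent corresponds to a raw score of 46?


raw - median = 46 - 41 = 5
slope * diff = 0.137 * 5 = 0.685
GE = 4.8 + 0.685
GE = 5.485

5.485


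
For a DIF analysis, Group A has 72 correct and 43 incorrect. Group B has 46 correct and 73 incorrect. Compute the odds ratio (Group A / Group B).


Odds_A = 72/43 = 1.6744
Odds_B = 46/73 = 0.6301
OR = Odds_A / Odds_B = 1.6744 / 0.6301
Exactly, OR = (72 * 73) / (43 * 46) = 5256 / 1978
OR = 2.6572

2.6572


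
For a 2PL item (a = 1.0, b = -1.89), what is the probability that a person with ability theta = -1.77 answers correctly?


a*(theta - b) = 1.0 * (-1.77 - -1.89) = 0.12
exp(-0.12) = 0.8869
P = 1 / (1 + 0.8869)
P = 0.53

0.53


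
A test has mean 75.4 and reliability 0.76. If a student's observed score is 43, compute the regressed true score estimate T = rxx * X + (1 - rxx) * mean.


T_est = rxx * X + (1 - rxx) * mean
T_est = 0.76 * 43 + 0.24 * 75.4
T_est = 32.68 + 18.096
T_est = 50.776

50.776


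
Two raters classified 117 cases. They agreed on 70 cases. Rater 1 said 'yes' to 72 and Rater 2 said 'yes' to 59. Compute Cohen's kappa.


P_o = 70/117 = 0.598291
P_e = (72*59 + 45*58) / 13689 = 0.500986
kappa = (P_o - P_e) / (1 - P_e)
kappa = (0.598291 - 0.500986) / (1 - 0.500986)
kappa = 0.195

0.195


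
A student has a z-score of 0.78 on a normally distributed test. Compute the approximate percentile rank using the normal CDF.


CDF(z) = 0.5 * (1 + erf(z/sqrt(2)))
erf(0.5515) = 0.5646
CDF = 0.7823
Percentile rank = 0.7823 * 100 = 78.23

78.23


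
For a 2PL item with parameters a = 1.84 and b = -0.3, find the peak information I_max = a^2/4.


For 2PL, max info at theta = b = -0.3
I_max = a^2 / 4 = 1.84^2 / 4
= 3.3856 / 4
I_max = 0.8464

0.8464


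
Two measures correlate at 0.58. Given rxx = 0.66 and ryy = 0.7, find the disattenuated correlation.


r_corrected = rxy / sqrt(rxx * ryy)
= 0.58 / sqrt(0.66 * 0.7)
= 0.58 / sqrt(0.462)
= 0.58 / 0.679706
r_corrected = 0.8533

0.8533


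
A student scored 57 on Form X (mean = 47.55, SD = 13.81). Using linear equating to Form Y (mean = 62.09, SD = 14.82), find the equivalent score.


slope = SD_Y / SD_X = 14.82 / 13.81 ~ 1.0731
intercept = mean_Y - slope * mean_X = 62.09 - (14.82 / 13.81) * 47.55 ~ 11.0624
Y = slope * X + intercept. To avoid rounding drift from the rounded slope/intercept, evaluate the equivalent form Y = mean_Y + SD_Y * (X - mean_X) / SD_X at full precision:
Y = 62.09 + 14.82 * (57 - 47.55) / 13.81
Y = 62.09 + 14.82 * 9.45 / 13.81
Y = 62.09 + 140.049 / 13.81
Y = 62.09 + 10.1411
Y = 72.2311

72.2311


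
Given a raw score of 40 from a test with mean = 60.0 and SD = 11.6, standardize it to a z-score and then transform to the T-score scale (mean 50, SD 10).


z = (X - mean) / SD = (40 - 60.0) / 11.6
z = -20.0 / 11.6
z = -1.7241
T-score = T = 50 + 10z
Carry z at full precision (z = -20.0 / 11.6) into the conversion:
T-score = 50 + 10 * (-20.0 / 11.6) = 50 + -200 / 11.6
T-score = 50 + -17.2414
T-score = 32.7586

32.7586


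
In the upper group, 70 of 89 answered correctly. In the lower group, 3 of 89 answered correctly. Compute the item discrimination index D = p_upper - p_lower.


p_upper = 70/89 = 0.7865
p_lower = 3/89 = 0.0337
D = 0.7865 - 0.0337 = 0.7528

0.7528


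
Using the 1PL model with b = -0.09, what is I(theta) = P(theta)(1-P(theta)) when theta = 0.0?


P = 1/(1+exp(-(0.0--0.09))) = 0.5225
I = P*(1-P) = 0.5225 * 0.4775
I = 0.2495

0.2495


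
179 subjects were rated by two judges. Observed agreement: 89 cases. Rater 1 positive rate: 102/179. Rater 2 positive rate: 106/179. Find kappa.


P_o = 89/179 = 0.497207
P_e = (102*106 + 77*73) / 32041 = 0.512874
kappa = (P_o - P_e) / (1 - P_e)
kappa = (0.497207 - 0.512874) / (1 - 0.512874)
kappa = -0.0322

-0.0322


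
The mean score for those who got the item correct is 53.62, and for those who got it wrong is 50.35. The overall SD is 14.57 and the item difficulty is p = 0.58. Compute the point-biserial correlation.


q = 1 - p = 0.42
rpb = ((M1 - M0) / SD) * sqrt(p * q)
rpb = ((53.62 - 50.35) / 14.57) * sqrt(0.58 * 0.42)
rpb = 0.1108

0.1108


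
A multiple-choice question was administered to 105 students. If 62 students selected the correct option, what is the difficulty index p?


Item difficulty p = number correct / total examinees
p = 62 / 105
p = 0.5905

0.5905


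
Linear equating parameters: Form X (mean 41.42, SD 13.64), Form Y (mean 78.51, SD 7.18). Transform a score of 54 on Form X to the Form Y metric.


slope = SD_Y / SD_X = 7.18 / 13.64 ~ 0.5264
intercept = mean_Y - slope * mean_X = 78.51 - (7.18 / 13.64) * 41.42 ~ 56.7068
Y = slope * X + intercept. To avoid rounding drift from the rounded slope/intercept, evaluate the equivalent form Y = mean_Y + SD_Y * (X - mean_X) / SD_X at full precision:
Y = 78.51 + 7.18 * (54 - 41.42) / 13.64
Y = 78.51 + 7.18 * 12.58 / 13.64
Y = 78.51 + 90.3244 / 13.64
Y = 78.51 + 6.622
Y = 85.132

85.132


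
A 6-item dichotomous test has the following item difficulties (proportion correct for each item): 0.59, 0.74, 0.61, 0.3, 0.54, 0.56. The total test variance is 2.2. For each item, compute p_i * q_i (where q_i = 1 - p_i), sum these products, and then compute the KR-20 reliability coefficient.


For each item, compute p_i * q_i:
  Item 1: 0.59 * 0.41 = 0.2419
  Item 2: 0.74 * 0.26 = 0.1924
  Item 3: 0.61 * 0.39 = 0.2379
  Item 4: 0.3 * 0.7 = 0.21
  Item 5: 0.54 * 0.46 = 0.2484
  Item 6: 0.56 * 0.44 = 0.2464
Sum(p_i * q_i) = 0.2419 + 0.1924 + 0.2379 + 0.21 + 0.2484 + 0.2464 = 1.377
KR-20 = (k/(k-1)) * (1 - Sum(p_i*q_i) / Var_total)
= (6/5) * (1 - 1.377/2.2)
= 1.2 * 0.3741
KR-20 = 0.4489

0.4489


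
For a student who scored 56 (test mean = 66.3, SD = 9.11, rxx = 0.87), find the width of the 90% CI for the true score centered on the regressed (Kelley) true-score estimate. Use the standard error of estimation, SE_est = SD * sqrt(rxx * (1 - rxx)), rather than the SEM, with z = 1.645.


True score estimate = 0.87*56 + 0.13*66.3 = 57.339
SE_est = SD * sqrt(rxx * (1 - rxx)) = 9.11 * sqrt(0.87 * 0.13) = 9.11 * sqrt(0.1131) = 3.063724
CI = T_est +/- z * SE_est, so width = 2 * z * SE_est = 2 * 1.645 * 3.063724
Width = 10.0797

10.0797


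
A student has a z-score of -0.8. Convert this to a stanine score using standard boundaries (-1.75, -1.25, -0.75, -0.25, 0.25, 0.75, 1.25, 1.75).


Stanine boundaries: [-1.75, -1.25, -0.75, -0.25, 0.25, 0.75, 1.25, 1.75]
z = -0.8
Check each boundary:
  z >= -1.75 -> could be stanine 2
  z >= -1.25 -> could be stanine 3
  z < -0.75
  z < -0.25
  z < 0.25
  z < 0.75
  z < 1.25
  z < 1.75
Highest qualifying boundary gives stanine = 3

3


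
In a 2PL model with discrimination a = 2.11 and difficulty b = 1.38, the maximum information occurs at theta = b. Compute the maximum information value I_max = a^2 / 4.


For 2PL, max info at theta = b = 1.38
I_max = a^2 / 4 = 2.11^2 / 4
= 4.4521 / 4
I_max = 1.113

1.113


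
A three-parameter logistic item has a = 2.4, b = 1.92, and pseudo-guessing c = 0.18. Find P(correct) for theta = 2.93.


logit = 2.4*(2.93 - 1.92) = 2.424
P* = 1/(1 + exp(-2.424)) = 0.9186
P = 0.18 + (1 - 0.18) * 0.9186
P = 0.9333

0.9333


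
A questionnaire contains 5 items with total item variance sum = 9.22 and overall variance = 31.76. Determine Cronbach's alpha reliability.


alpha = (k/(k-1)) * (1 - sum(si^2)/s_total^2)
= (5/4) * (1 - 9.22/31.76)
alpha = 0.8871

0.8871


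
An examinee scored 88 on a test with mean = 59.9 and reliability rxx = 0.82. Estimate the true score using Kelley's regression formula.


T_est = rxx * X + (1 - rxx) * mean
T_est = 0.82 * 88 + 0.18 * 59.9
T_est = 72.16 + 10.782
T_est = 82.942

82.942


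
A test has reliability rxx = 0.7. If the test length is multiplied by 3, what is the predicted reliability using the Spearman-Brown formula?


r_new = (n * rxx) / (1 + (n-1) * rxx)
r_new = (3 * 0.7) / (1 + 2 * 0.7)
r_new = 2.1 / 2.4
r_new = 0.875

0.875


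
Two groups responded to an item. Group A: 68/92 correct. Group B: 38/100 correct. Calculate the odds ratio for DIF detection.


Odds_A = 68/24 = 2.8333
Odds_B = 38/62 = 0.6129
OR = Odds_A / Odds_B = 2.8333 / 0.6129
Exactly, OR = (68 * 62) / (24 * 38) = 4216 / 912
OR = 4.6228

4.6228


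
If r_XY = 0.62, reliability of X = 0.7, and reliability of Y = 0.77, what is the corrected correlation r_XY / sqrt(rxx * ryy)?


r_corrected = rxy / sqrt(rxx * ryy)
= 0.62 / sqrt(0.7 * 0.77)
= 0.62 / sqrt(0.539)
= 0.62 / 0.734166
r_corrected = 0.8445

0.8445


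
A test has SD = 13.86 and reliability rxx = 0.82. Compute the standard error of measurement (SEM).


SEM = SD * sqrt(1 - rxx)
SEM = 13.86 * sqrt(1 - 0.82)
SEM = 13.86 * sqrt(0.18) = 13.86 * 0.424264
SEM = 5.8803

5.8803


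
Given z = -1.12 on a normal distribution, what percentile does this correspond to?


CDF(z) = 0.5 * (1 + erf(z/sqrt(2)))
erf(-0.792) = -0.7373
CDF = 0.1314
Percentile rank = 0.1314 * 100 = 13.14

13.14


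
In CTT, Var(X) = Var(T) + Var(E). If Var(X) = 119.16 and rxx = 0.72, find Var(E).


var_true = rxx * var_obs = 0.72 * 119.16 = 85.7952
var_error = var_obs - var_true
var_error = 119.16 - 85.7952
var_error = 33.3648

33.3648


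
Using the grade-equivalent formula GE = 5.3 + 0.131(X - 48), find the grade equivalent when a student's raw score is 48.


raw - median = 48 - 48 = 0
slope * diff = 0.131 * 0 = 0.0
GE = 5.3 + 0.0
GE = 5.3

5.3


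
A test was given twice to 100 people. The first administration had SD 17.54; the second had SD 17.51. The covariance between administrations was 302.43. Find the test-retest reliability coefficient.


r = cov(X,Y) / (SD_X * SD_Y)
r = 302.43 / (17.54 * 17.51)
r = 302.43 / 307.1254
r = 0.9847

0.9847


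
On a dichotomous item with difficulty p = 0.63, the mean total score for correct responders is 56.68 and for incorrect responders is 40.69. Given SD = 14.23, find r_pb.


q = 1 - p = 0.37
rpb = ((M1 - M0) / SD) * sqrt(p * q)
rpb = ((56.68 - 40.69) / 14.23) * sqrt(0.63 * 0.37)
rpb = 0.5425

0.5425


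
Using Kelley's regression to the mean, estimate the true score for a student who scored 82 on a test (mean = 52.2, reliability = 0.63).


T_est = rxx * X + (1 - rxx) * mean
T_est = 0.63 * 82 + 0.37 * 52.2
T_est = 51.66 + 19.314
T_est = 70.974

70.974


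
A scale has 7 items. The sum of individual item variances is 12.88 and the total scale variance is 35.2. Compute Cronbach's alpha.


alpha = (k/(k-1)) * (1 - sum(si^2)/s_total^2)
= (7/6) * (1 - 12.88/35.2)
alpha = 0.7398

0.7398


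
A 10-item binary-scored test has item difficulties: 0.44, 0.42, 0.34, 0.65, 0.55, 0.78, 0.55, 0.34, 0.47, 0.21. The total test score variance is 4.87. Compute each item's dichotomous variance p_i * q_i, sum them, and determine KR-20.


For each item, compute p_i * q_i:
  Item 1: 0.44 * 0.56 = 0.2464
  Item 2: 0.42 * 0.58 = 0.2436
  Item 3: 0.34 * 0.66 = 0.2244
  Item 4: 0.65 * 0.35 = 0.2275
  Item 5: 0.55 * 0.45 = 0.2475
  Item 6: 0.78 * 0.22 = 0.1716
  Item 7: 0.55 * 0.45 = 0.2475
  Item 8: 0.34 * 0.66 = 0.2244
  Item 9: 0.47 * 0.53 = 0.2491
  Item 10: 0.21 * 0.79 = 0.1659
Sum(p_i * q_i) = 0.2464 + 0.2436 + 0.2244 + 0.2275 + 0.2475 + 0.1716 + 0.2475 + 0.2244 + 0.2491 + 0.1659 = 2.2479
KR-20 = (k/(k-1)) * (1 - Sum(p_i*q_i) / Var_total)
= (10/9) * (1 - 2.2479/4.87)
= 1.1111 * 0.5384
KR-20 = 0.5982

0.5982


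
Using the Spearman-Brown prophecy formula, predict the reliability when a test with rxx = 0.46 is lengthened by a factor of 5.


r_new = (n * rxx) / (1 + (n-1) * rxx)
r_new = (5 * 0.46) / (1 + 4 * 0.46)
r_new = 2.3 / 2.84
r_new = 0.8099

0.8099


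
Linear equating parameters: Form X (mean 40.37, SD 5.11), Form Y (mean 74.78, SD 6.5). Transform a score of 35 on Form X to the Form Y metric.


slope = SD_Y / SD_X = 6.5 / 5.11 ~ 1.272
intercept = mean_Y - slope * mean_X = 74.78 - (6.5 / 5.11) * 40.37 ~ 23.4287
Y = slope * X + intercept. To avoid rounding drift from the rounded slope/intercept, evaluate the equivalent form Y = mean_Y + SD_Y * (X - mean_X) / SD_X at full precision:
Y = 74.78 + 6.5 * (35 - 40.37) / 5.11
Y = 74.78 - 6.5 * 5.37 / 5.11
Y = 74.78 - 34.905 / 5.11
Y = 74.78 - 6.8307
Y = 67.9493

67.9493


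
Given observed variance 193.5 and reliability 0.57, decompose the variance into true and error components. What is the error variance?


var_true = rxx * var_obs = 0.57 * 193.5 = 110.295
var_error = var_obs - var_true
var_error = 193.5 - 110.295
var_error = 83.205

83.205


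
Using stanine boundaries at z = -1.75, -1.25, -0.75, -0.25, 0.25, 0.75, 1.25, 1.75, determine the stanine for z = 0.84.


Stanine boundaries: [-1.75, -1.25, -0.75, -0.25, 0.25, 0.75, 1.25, 1.75]
z = 0.84
Check each boundary:
  z >= -1.75 -> could be stanine 2
  z >= -1.25 -> could be stanine 3
  z >= -0.75 -> could be stanine 4
  z >= -0.25 -> could be stanine 5
  z >= 0.25 -> could be stanine 6
  z >= 0.75 -> could be stanine 7
  z < 1.25
  z < 1.75
Highest qualifying boundary gives stanine = 7

7


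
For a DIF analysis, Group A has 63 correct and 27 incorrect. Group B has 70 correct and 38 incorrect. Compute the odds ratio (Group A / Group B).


Odds_A = 63/27 = 2.3333
Odds_B = 70/38 = 1.8421
OR = Odds_A / Odds_B = 2.3333 / 1.8421
Exactly, OR = (63 * 38) / (27 * 70) = 2394 / 1890
OR = 1.2667

1.2667


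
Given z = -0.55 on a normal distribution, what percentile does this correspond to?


CDF(z) = 0.5 * (1 + erf(z/sqrt(2)))
erf(-0.3889) = -0.4177
CDF = 0.2912
Percentile rank = 0.2912 * 100 = 29.12

29.12


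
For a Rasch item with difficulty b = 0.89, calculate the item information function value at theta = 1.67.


P = 1/(1+exp(-(1.67-0.89))) = 0.6857
I = P*(1-P) = 0.6857 * 0.3143
I = 0.2155

0.2155


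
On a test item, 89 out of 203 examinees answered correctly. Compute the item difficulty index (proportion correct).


Item difficulty p = number correct / total examinees
p = 89 / 203
p = 0.4384

0.4384


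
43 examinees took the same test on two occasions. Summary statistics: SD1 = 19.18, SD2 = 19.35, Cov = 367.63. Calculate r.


r = cov(X,Y) / (SD_X * SD_Y)
r = 367.63 / (19.18 * 19.35)
r = 367.63 / 371.133
r = 0.9906

0.9906


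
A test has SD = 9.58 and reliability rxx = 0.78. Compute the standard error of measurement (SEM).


SEM = SD * sqrt(1 - rxx)
SEM = 9.58 * sqrt(1 - 0.78)
SEM = 9.58 * sqrt(0.22) = 9.58 * 0.469042
SEM = 4.4934

4.4934


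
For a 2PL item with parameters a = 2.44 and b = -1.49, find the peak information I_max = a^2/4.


For 2PL, max info at theta = b = -1.49
I_max = a^2 / 4 = 2.44^2 / 4
= 5.9536 / 4
I_max = 1.4884

1.4884


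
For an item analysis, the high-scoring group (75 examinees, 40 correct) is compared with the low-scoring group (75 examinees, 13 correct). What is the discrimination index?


p_upper = 40/75 = 0.5333
p_lower = 13/75 = 0.1733
D = 0.5333 - 0.1733 = 0.36

0.36


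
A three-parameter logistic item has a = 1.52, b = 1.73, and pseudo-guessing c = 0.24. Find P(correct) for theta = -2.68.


logit = 1.52*(-2.68 - 1.73) = -6.7032
P* = 1/(1 + exp(--6.7032)) = 0.0012
P = 0.24 + (1 - 0.24) * 0.0012
P = 0.2409

0.2409


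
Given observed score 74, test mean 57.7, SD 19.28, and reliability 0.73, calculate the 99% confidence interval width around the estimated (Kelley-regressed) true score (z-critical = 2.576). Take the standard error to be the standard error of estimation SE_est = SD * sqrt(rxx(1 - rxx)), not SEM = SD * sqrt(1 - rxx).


True score estimate = 0.73*74 + 0.27*57.7 = 69.599
SE_est = SD * sqrt(rxx * (1 - rxx)) = 19.28 * sqrt(0.73 * 0.27) = 19.28 * sqrt(0.1971) = 8.559538
CI = T_est +/- z * SE_est, so width = 2 * z * SE_est = 2 * 2.576 * 8.559538
Width = 44.0987

44.0987


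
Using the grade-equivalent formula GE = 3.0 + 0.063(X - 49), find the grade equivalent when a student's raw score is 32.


raw - median = 32 - 49 = -17
slope * diff = 0.063 * -17 = -1.071
GE = 3.0 + -1.071
GE = 1.929

1.929


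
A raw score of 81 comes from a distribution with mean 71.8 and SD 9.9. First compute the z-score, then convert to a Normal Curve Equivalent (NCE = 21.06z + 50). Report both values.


z = (X - mean) / SD = (81 - 71.8) / 9.9
z = 9.2 / 9.9
z = 0.9293
NCE = NCE = 21.06z + 50
Carry z at full precision (z = 9.2 / 9.9) into the conversion:
NCE = 21.06 * (9.2 / 9.9) + 50 = 193.752 / 9.9 + 50
NCE = 19.5709 + 50
NCE = 69.5709

69.5709


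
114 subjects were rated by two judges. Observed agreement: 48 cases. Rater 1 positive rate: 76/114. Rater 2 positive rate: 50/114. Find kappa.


P_o = 48/114 = 0.421053
P_e = (76*50 + 38*64) / 12996 = 0.479532
kappa = (P_o - P_e) / (1 - P_e)
kappa = (0.421053 - 0.479532) / (1 - 0.479532)
kappa = -0.1124

-0.1124


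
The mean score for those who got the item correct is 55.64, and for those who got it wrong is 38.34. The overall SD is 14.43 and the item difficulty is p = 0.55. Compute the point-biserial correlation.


q = 1 - p = 0.45
rpb = ((M1 - M0) / SD) * sqrt(p * q)
rpb = ((55.64 - 38.34) / 14.43) * sqrt(0.55 * 0.45)
rpb = 0.5964

0.5964


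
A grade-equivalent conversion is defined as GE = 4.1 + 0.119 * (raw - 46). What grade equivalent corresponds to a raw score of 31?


raw - median = 31 - 46 = -15
slope * diff = 0.119 * -15 = -1.785
GE = 4.1 + -1.785
GE = 2.315

2.315


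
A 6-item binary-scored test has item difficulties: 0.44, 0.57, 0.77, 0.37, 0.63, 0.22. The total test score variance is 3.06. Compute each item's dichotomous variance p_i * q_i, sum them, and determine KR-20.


For each item, compute p_i * q_i:
  Item 1: 0.44 * 0.56 = 0.2464
  Item 2: 0.57 * 0.43 = 0.2451
  Item 3: 0.77 * 0.23 = 0.1771
  Item 4: 0.37 * 0.63 = 0.2331
  Item 5: 0.63 * 0.37 = 0.2331
  Item 6: 0.22 * 0.78 = 0.1716
Sum(p_i * q_i) = 0.2464 + 0.2451 + 0.1771 + 0.2331 + 0.2331 + 0.1716 = 1.3064
KR-20 = (k/(k-1)) * (1 - Sum(p_i*q_i) / Var_total)
= (6/5) * (1 - 1.3064/3.06)
= 1.2 * 0.5731
KR-20 = 0.6877

0.6877


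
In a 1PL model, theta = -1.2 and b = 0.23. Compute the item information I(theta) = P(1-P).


P = 1/(1+exp(-(-1.2-0.23))) = 0.1931
I = P*(1-P) = 0.1931 * 0.8069
I = 0.1558

0.1558


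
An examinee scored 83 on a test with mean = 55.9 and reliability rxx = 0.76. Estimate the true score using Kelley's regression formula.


T_est = rxx * X + (1 - rxx) * mean
T_est = 0.76 * 83 + 0.24 * 55.9
T_est = 63.08 + 13.416
T_est = 76.496

76.496


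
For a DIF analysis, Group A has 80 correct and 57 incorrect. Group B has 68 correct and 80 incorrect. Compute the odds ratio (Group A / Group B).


Odds_A = 80/57 = 1.4035
Odds_B = 68/80 = 0.85
OR = Odds_A / Odds_B = 1.4035 / 0.85
Exactly, OR = (80 * 80) / (57 * 68) = 6400 / 3876
OR = 1.6512

1.6512


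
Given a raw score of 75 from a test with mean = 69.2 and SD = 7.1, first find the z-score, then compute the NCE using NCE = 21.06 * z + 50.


z = (X - mean) / SD = (75 - 69.2) / 7.1
z = 5.8 / 7.1
z = 0.8169
NCE = NCE = 21.06z + 50
Carry z at full precision (z = 5.8 / 7.1) into the conversion:
NCE = 21.06 * (5.8 / 7.1) + 50 = 122.148 / 7.1 + 50
NCE = 17.2039 + 50
NCE = 67.2039

67.2039


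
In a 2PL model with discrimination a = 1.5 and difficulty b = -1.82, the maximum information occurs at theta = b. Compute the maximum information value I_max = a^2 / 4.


For 2PL, max info at theta = b = -1.82
I_max = a^2 / 4 = 1.5^2 / 4
= 2.25 / 4
I_max = 0.5625

0.5625


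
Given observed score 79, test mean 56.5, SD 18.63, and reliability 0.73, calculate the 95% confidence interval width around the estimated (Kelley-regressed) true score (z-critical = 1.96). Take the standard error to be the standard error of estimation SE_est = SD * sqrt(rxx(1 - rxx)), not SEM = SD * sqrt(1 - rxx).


True score estimate = 0.73*79 + 0.27*56.5 = 72.925
SE_est = SD * sqrt(rxx * (1 - rxx)) = 18.63 * sqrt(0.73 * 0.27) = 18.63 * sqrt(0.1971) = 8.270965
CI = T_est +/- z * SE_est, so width = 2 * z * SE_est = 2 * 1.96 * 8.270965
Width = 32.4222

32.4222


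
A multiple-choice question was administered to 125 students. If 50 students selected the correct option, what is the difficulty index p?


Item difficulty p = number correct / total examinees
p = 50 / 125
p = 0.4

0.4


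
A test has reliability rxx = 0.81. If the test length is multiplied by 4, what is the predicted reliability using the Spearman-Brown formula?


r_new = (n * rxx) / (1 + (n-1) * rxx)
r_new = (4 * 0.81) / (1 + 3 * 0.81)
r_new = 3.24 / 3.43
r_new = 0.9446

0.9446


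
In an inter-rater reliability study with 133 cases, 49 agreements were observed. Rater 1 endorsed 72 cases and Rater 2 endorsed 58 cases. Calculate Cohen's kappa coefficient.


P_o = 49/133 = 0.368421
P_e = (72*58 + 61*75) / 17689 = 0.494714
kappa = (P_o - P_e) / (1 - P_e)
kappa = (0.368421 - 0.494714) / (1 - 0.494714)
kappa = -0.2499

-0.2499


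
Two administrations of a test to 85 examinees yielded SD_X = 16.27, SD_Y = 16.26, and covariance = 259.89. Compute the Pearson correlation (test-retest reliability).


r = cov(X,Y) / (SD_X * SD_Y)
r = 259.89 / (16.27 * 16.26)
r = 259.89 / 264.5502
r = 0.9824

0.9824


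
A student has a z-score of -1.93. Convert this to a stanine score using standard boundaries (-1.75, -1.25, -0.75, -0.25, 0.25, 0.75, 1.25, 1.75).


Stanine boundaries: [-1.75, -1.25, -0.75, -0.25, 0.25, 0.75, 1.25, 1.75]
z = -1.93
Check each boundary:
  z < -1.75
  z < -1.25
  z < -0.75
  z < -0.25
  z < 0.25
  z < 0.75
  z < 1.25
  z < 1.75
Highest qualifying boundary gives stanine = 1

1


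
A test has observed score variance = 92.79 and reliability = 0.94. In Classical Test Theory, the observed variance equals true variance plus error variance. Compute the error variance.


var_true = rxx * var_obs = 0.94 * 92.79 = 87.2226
var_error = var_obs - var_true
var_error = 92.79 - 87.2226
var_error = 5.5674

5.5674


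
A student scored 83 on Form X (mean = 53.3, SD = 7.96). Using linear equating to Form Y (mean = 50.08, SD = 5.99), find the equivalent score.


slope = SD_Y / SD_X = 5.99 / 7.96 ~ 0.7525
intercept = mean_Y - slope * mean_X = 50.08 - (5.99 / 7.96) * 53.3 ~ 9.9711
Y = slope * X + intercept. To avoid rounding drift from the rounded slope/intercept, evaluate the equivalent form Y = mean_Y + SD_Y * (X - mean_X) / SD_X at full precision:
Y = 50.08 + 5.99 * (83 - 53.3) / 7.96
Y = 50.08 + 5.99 * 29.7 / 7.96
Y = 50.08 + 177.903 / 7.96
Y = 50.08 + 22.3496
Y = 72.4296

72.4296


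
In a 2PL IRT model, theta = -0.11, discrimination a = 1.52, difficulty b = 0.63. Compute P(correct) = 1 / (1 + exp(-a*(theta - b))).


a*(theta - b) = 1.52 * (-0.11 - 0.63) = -1.1248
exp(--1.1248) = 3.0796
P = 1 / (1 + 3.0796)
P = 0.2451

0.2451


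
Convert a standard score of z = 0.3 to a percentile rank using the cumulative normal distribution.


CDF(z) = 0.5 * (1 + erf(z/sqrt(2)))
erf(0.2121) = 0.2358
CDF = 0.6179
Percentile rank = 0.6179 * 100 = 61.79

61.79


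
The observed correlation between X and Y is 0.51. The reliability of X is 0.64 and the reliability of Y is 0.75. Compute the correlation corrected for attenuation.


r_corrected = rxy / sqrt(rxx * ryy)
= 0.51 / sqrt(0.64 * 0.75)
= 0.51 / sqrt(0.48)
= 0.51 / 0.69282
r_corrected = 0.7361

0.7361


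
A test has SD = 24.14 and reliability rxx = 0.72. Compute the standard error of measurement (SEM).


SEM = SD * sqrt(1 - rxx)
SEM = 24.14 * sqrt(1 - 0.72)
SEM = 24.14 * sqrt(0.28) = 24.14 * 0.52915
SEM = 12.7737

12.7737


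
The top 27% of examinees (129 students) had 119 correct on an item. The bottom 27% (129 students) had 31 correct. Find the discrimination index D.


p_upper = 119/129 = 0.9225
p_lower = 31/129 = 0.2403
D = 0.9225 - 0.2403 = 0.6822

0.6822


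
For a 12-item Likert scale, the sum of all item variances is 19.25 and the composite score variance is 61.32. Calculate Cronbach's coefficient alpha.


alpha = (k/(k-1)) * (1 - sum(si^2)/s_total^2)
= (12/11) * (1 - 19.25/61.32)
alpha = 0.7484

0.7484


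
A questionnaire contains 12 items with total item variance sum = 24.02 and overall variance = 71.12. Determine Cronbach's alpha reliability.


alpha = (k/(k-1)) * (1 - sum(si^2)/s_total^2)
= (12/11) * (1 - 24.02/71.12)
alpha = 0.7225

0.7225


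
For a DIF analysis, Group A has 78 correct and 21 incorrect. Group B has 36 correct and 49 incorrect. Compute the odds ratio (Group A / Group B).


Odds_A = 78/21 = 3.7143
Odds_B = 36/49 = 0.7347
OR = Odds_A / Odds_B = 3.7143 / 0.7347
Exactly, OR = (78 * 49) / (21 * 36) = 3822 / 756
OR = 5.0556

5.0556


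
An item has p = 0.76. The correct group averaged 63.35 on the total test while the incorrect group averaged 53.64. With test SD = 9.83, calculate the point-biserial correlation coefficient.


q = 1 - p = 0.24
rpb = ((M1 - M0) / SD) * sqrt(p * q)
rpb = ((63.35 - 53.64) / 9.83) * sqrt(0.76 * 0.24)
rpb = 0.4219

0.4219


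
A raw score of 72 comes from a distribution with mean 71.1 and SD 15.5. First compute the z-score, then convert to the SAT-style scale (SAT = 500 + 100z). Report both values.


z = (X - mean) / SD = (72 - 71.1) / 15.5
z = 0.9 / 15.5
z = 0.0581
SAT-scale = SAT = 500 + 100z
Carry z at full precision (z = 0.9 / 15.5) into the conversion:
SAT-scale = 500 + 100 * (0.9 / 15.5) = 500 + 90 / 15.5
SAT-scale = 500 + 5.8065
SAT-scale = 505.8065

505.8065


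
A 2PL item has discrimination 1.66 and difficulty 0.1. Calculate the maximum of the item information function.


For 2PL, max info at theta = b = 0.1
I_max = a^2 / 4 = 1.66^2 / 4
= 2.7556 / 4
I_max = 0.6889

0.6889


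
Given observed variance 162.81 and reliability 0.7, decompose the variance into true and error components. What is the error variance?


var_true = rxx * var_obs = 0.7 * 162.81 = 113.967
var_error = var_obs - var_true
var_error = 162.81 - 113.967
var_error = 48.843

48.843


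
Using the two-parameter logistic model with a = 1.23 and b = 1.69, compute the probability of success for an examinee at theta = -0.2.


a*(theta - b) = 1.23 * (-0.2 - 1.69) = -2.3247
exp(--2.3247) = 10.2236
P = 1 / (1 + 10.2236)
P = 0.0891

0.0891


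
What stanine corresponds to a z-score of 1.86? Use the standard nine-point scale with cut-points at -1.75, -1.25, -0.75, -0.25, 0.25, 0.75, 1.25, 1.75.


Stanine boundaries: [-1.75, -1.25, -0.75, -0.25, 0.25, 0.75, 1.25, 1.75]
z = 1.86
Check each boundary:
  z >= -1.75 -> could be stanine 2
  z >= -1.25 -> could be stanine 3
  z >= -0.75 -> could be stanine 4
  z >= -0.25 -> could be stanine 5
  z >= 0.25 -> could be stanine 6
  z >= 0.75 -> could be stanine 7
  z >= 1.25 -> could be stanine 8
  z >= 1.75 -> could be stanine 9
Highest qualifying boundary gives stanine = 9

9


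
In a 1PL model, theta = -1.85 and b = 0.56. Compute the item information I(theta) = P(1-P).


P = 1/(1+exp(-(-1.85-0.56))) = 0.0824
I = P*(1-P) = 0.0824 * 0.9176
I = 0.0756

0.0756


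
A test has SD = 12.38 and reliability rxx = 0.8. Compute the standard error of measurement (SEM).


SEM = SD * sqrt(1 - rxx)
SEM = 12.38 * sqrt(1 - 0.8)
SEM = 12.38 * sqrt(0.2) = 12.38 * 0.447214
SEM = 5.5365

5.5365


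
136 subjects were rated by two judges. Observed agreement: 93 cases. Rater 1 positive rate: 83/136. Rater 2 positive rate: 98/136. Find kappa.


P_o = 93/136 = 0.683824
P_e = (83*98 + 53*38) / 18496 = 0.548659
kappa = (P_o - P_e) / (1 - P_e)
kappa = (0.683824 - 0.548659) / (1 - 0.548659)
kappa = 0.2995

0.2995


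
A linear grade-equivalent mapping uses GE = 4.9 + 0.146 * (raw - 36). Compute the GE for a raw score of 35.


raw - median = 35 - 36 = -1
slope * diff = 0.146 * -1 = -0.146
GE = 4.9 + -0.146
GE = 4.754

4.754


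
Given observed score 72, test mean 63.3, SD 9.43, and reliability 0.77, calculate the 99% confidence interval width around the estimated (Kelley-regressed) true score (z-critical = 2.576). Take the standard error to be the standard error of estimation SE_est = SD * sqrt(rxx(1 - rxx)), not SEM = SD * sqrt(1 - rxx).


True score estimate = 0.77*72 + 0.23*63.3 = 69.999
SE_est = SD * sqrt(rxx * (1 - rxx)) = 9.43 * sqrt(0.77 * 0.23) = 9.43 * sqrt(0.1771) = 3.968451
CI = T_est +/- z * SE_est, so width = 2 * z * SE_est = 2 * 2.576 * 3.968451
Width = 20.4455

20.4455


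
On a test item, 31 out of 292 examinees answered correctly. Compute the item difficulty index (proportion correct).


Item difficulty p = number correct / total examinees
p = 31 / 292
p = 0.1062

0.1062


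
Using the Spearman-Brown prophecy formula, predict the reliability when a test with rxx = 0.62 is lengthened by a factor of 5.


r_new = (n * rxx) / (1 + (n-1) * rxx)
r_new = (5 * 0.62) / (1 + 4 * 0.62)
r_new = 3.1 / 3.48
r_new = 0.8908

0.8908


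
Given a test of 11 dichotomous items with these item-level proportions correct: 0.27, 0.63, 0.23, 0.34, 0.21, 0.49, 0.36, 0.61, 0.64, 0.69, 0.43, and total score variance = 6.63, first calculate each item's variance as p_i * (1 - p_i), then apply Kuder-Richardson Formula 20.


For each item, compute p_i * q_i:
  Item 1: 0.27 * 0.73 = 0.1971
  Item 2: 0.63 * 0.37 = 0.2331
  Item 3: 0.23 * 0.77 = 0.1771
  Item 4: 0.34 * 0.66 = 0.2244
  Item 5: 0.21 * 0.79 = 0.1659
  Item 6: 0.49 * 0.51 = 0.2499
  Item 7: 0.36 * 0.64 = 0.2304
  Item 8: 0.61 * 0.39 = 0.2379
  Item 9: 0.64 * 0.36 = 0.2304
  Item 10: 0.69 * 0.31 = 0.2139
  Item 11: 0.43 * 0.57 = 0.2451
Sum(p_i * q_i) = 0.1971 + 0.2331 + 0.1771 + 0.2244 + 0.1659 + 0.2499 + 0.2304 + 0.2379 + 0.2304 + 0.2139 + 0.2451 = 2.4052
KR-20 = (k/(k-1)) * (1 - Sum(p_i*q_i) / Var_total)
= (11/10) * (1 - 2.4052/6.63)
= 1.1 * 0.6372
KR-20 = 0.7009

0.7009


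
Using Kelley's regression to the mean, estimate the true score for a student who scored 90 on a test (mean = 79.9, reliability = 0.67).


T_est = rxx * X + (1 - rxx) * mean
T_est = 0.67 * 90 + 0.33 * 79.9
T_est = 60.3 + 26.367
T_est = 86.667

86.667


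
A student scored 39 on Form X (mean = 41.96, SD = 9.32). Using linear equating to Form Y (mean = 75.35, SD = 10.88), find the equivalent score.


slope = SD_Y / SD_X = 10.88 / 9.32 ~ 1.1674
intercept = mean_Y - slope * mean_X = 75.35 - (10.88 / 9.32) * 41.96 ~ 26.3667
Y = slope * X + intercept. To avoid rounding drift from the rounded slope/intercept, evaluate the equivalent form Y = mean_Y + SD_Y * (X - mean_X) / SD_X at full precision:
Y = 75.35 + 10.88 * (39 - 41.96) / 9.32
Y = 75.35 - 10.88 * 2.96 / 9.32
Y = 75.35 - 32.2048 / 9.32
Y = 75.35 - 3.4555
Y = 71.8945

71.8945


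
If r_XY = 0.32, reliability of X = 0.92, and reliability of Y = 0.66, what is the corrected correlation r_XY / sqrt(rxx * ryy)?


r_corrected = rxy / sqrt(rxx * ryy)
= 0.32 / sqrt(0.92 * 0.66)
= 0.32 / sqrt(0.6072)
= 0.32 / 0.77923
r_corrected = 0.4107

0.4107


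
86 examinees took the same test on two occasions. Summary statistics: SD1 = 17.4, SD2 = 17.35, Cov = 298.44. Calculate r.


r = cov(X,Y) / (SD_X * SD_Y)
r = 298.44 / (17.4 * 17.35)
r = 298.44 / 301.89
r = 0.9886

0.9886


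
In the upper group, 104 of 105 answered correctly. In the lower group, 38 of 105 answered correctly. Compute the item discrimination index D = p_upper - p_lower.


p_upper = 104/105 = 0.9905
p_lower = 38/105 = 0.3619
D = 0.9905 - 0.3619 = 0.6286

0.6286


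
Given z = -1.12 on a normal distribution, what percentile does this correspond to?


CDF(z) = 0.5 * (1 + erf(z/sqrt(2)))
erf(-0.792) = -0.7373
CDF = 0.1314
Percentile rank = 0.1314 * 100 = 13.14

13.14


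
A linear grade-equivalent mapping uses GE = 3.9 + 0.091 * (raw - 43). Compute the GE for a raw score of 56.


raw - median = 56 - 43 = 13
slope * diff = 0.091 * 13 = 1.183
GE = 3.9 + 1.183
GE = 5.083

5.083


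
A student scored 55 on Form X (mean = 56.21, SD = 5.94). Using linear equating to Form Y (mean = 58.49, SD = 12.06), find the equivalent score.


slope = SD_Y / SD_X = 12.06 / 5.94 ~ 2.0303
intercept = mean_Y - slope * mean_X = 58.49 - (12.06 / 5.94) * 56.21 ~ -55.6333
Y = slope * X + intercept. To avoid rounding drift from the rounded slope/intercept, evaluate the equivalent form Y = mean_Y + SD_Y * (X - mean_X) / SD_X at full precision:
Y = 58.49 + 12.06 * (55 - 56.21) / 5.94
Y = 58.49 - 12.06 * 1.21 / 5.94
Y = 58.49 - 14.5926 / 5.94
Y = 58.49 - 2.4567
Y = 56.0333

56.0333


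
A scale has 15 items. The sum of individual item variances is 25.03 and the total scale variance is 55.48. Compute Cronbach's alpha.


alpha = (k/(k-1)) * (1 - sum(si^2)/s_total^2)
= (15/14) * (1 - 25.03/55.48)
alpha = 0.588

0.588


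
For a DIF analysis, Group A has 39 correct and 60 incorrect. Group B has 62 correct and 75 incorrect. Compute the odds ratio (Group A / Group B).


Odds_A = 39/60 = 0.65
Odds_B = 62/75 = 0.8267
OR = Odds_A / Odds_B = 0.65 / 0.8267
Exactly, OR = (39 * 75) / (60 * 62) = 2925 / 3720
OR = 0.7863

0.7863
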